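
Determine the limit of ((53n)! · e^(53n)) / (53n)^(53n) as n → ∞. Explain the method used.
lim = ∞

Stirling: (53n)! ~ sqrt(2π·53n) · (53n/e)^(53n). Hence
  (53n)! · e^(53n) / (53n)^(53n) ~ sqrt(2π·53n) = sqrt(2π·53) · sqrt(n) → ∞.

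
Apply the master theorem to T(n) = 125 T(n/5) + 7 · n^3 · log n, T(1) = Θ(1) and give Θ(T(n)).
T(n) = Θ(n^3 · (log n)^2)

Here log_5 125 = 3 and f(n) = 7 · n^3 · log n = Θ(n^(log_5 125) · (log n)^1). This is the extended Case 2 of the master theorem (f matches the critical exponent up to log factors), giving T(n) = Θ(n^(log_5 125) · (log n)^(1+1)) = Θ(n^3 · (log n)^2).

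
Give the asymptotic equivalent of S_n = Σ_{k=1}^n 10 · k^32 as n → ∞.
S_n ~ 10 · n^33 / 33

By integral comparison (Euler-Maclaurin), Σ_{k=1}^n 10 · k^32 = 10 · ∫_0^n x^32 dx + O(n^32) = 10 · n^33/33 + O(n^32). (Equivalently, Faulhaber's formula gives the same leading term.)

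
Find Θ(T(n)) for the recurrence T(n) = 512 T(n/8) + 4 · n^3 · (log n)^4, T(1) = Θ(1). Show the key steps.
T(n) = Θ(n^3 · (log n)^5)

Here log_8 512 = 3 and f(n) = 4 · n^3 · (log n)^4 = Θ(n^(log_8 512) · (log n)^4). This is the extended Case 2 of the master theorem (f matches the critical exponent up to log factors), giving T(n) = Θ(n^(log_8 512) · (log n)^(4+1)) = Θ(n^3 · (log n)^5).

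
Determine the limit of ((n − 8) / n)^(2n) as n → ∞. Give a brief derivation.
lim = e^(−16)

Rewrite as (1 − 8/n)^(2n). By the standard limit (1 + x/n)^n → e^x, we have (1 − 8/n)^n → e^(−8), and raising to the 2nd power gives e^(−16).
More precisely, ln[(1 − 8/n)^(2n)] = 2n · ln(1 − 8/n) = 2n · (-8/n + O(1/n^2)) = -16 + O(1/n) → -16.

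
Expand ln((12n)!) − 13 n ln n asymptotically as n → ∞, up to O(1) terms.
ln((12n)!) − 13 n ln n = −n ln n + 12(ln 12 − 1) n + (1/2) ln(2π·12n) + O(1/n)

Stirling: ln((12n)!) = 12n ln(12n) − 12n + (1/2) ln(2π·12n) + O(1/n).
Expand 12n ln(12n) = 12n (ln n + ln 12) = 12n ln n + 12n ln 12.
Subtract 13n ln n: leading term is (12 − 13) n ln n = −n ln n. The next term is 12n ln 12 − 12n = 12(ln 12 − 1) n. Then the (1/2) ln(2π·12n) correction.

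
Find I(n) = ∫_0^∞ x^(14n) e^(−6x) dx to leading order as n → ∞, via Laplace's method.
I(n) ~ (sqrt(2π·14n) / 6) · (14n/(6e))^(14n)

Write the integrand as exp(14n ln x − 6x) and set f(x) = 14n ln x − 6x. Then f'(x) = 14n/x − 6 = 0 at x* = 14n/6, and f''(x*) = −14n/x*^2 = −6^2/(14n). Laplace's method (interior maximum) gives
  I(n) ~ e^(f(x*)) · sqrt(2π / |f''(x*)|)
        = exp(14n ln(14n/6) − 14n) · sqrt(2π · 14n / 6^2)
        = (14n/6)^(14n) e^(−14n) · sqrt(2π·14n) / 6
        = (sqrt(2π·14n) / 6) · (14n/(6e))^(14n).
This matches Γ(14n+1)/6^(14n+1) with Stirling applied to Γ.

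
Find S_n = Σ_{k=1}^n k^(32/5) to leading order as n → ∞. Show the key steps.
S_n ~ (5/37) · n^(37/5)

Integral comparison: Σ_{k=1}^n k^(32/5) = ∫_0^n x^(32/5) dx + O(n^(32/5)). The integral is n^(1 + 32/5) / (1 + 32/5) = n^((32+5)/5) / ((32+5)/5) = (5/37) · n^(37/5).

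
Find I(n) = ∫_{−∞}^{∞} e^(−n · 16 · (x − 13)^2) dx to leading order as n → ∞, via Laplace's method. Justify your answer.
I(n) = sqrt(π/(16n))

Here φ(x) = 16 · (x − 13)^2 has its unique minimum at x* = 13 with φ(x*) = 0 and φ''(x*) = 32. Laplace's method gives
  I(n) ~ e^(−n φ(x*)) · sqrt(2π / (n · φ''(x*))) = sqrt(2π / (32n)) = sqrt(π/(16n)).
This is exact: substituting u = (x − 13)·sqrt(16n) gives I(n) = (1/sqrt(16n)) ∫_{−∞}^{∞} e^(−u^2) du = sqrt(π/(16n)).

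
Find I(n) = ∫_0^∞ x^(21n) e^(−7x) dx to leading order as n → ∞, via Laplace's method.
I(n) ~ (sqrt(2π·21n) / 7) · (21n/(7e))^(21n)

Write the integrand as exp(21n ln x − 7x) and set f(x) = 21n ln x − 7x. Then f'(x) = 21n/x − 7 = 0 at x* = 21n/7, and f''(x*) = −21n/x*^2 = −7^2/(21n). Laplace's method (interior maximum) gives
  I(n) ~ e^(f(x*)) · sqrt(2π / |f''(x*)|)
        = exp(21n ln(21n/7) − 21n) · sqrt(2π · 21n / 7^2)
        = (21n/7)^(21n) e^(−21n) · sqrt(2π·21n) / 7
        = (sqrt(2π·21n) / 7) · (21n/(7e))^(21n).
This matches Γ(21n+1)/7^(21n+1) with Stirling applied to Γ.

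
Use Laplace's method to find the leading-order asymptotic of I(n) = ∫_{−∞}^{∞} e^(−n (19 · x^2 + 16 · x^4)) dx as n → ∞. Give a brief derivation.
I(n) ~ sqrt(π/(19n))

φ(x) = 19 · x^2 + 16 · x^4 has its unique global minimum at x* = 0 (since φ'(x) = 38x + 64x^3 = 0 only at x = 0 for real x with both coefficients positive, and φ → ∞ as |x| → ∞). At x* = 0, φ(0) = 0 and φ''(0) = 38. Laplace's method then gives
  I(n) ~ sqrt(2π / (n · φ''(0))) · e^(−n φ(0)) = sqrt(2π / (38n)) = sqrt(π/(19n)).
The 16 · x^4 term contributes only at subleading order (an O(1/n) relative correction).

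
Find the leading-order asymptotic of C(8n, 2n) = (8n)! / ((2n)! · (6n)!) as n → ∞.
C(8n, 2n) ~ (256/27)^(2n) · sqrt(2/(3π·2n))

Write N = 2n. Apply Stirling to each factorial:
  (4N)! ~ sqrt(2π·4N) · (4N/e)^(4N),
  N! ~ sqrt(2π N) · (N/e)^N,
  (3N)! ~ sqrt(2π·3N) · (3N/e)^(3N).
The exponential factors combine to (4N)^(4N) / (N^N · (3N)^(3N)) = 4^(4N)/3^(3N) = (4^4/3^3)^N = (256/27)^N.
The square-root prefactors combine to sqrt(2π·4N) / (sqrt(2π N)·sqrt(2π·3N)) = sqrt(4 / (2π·3·N)) = sqrt(2/(3π·2n)).
Substituting N = 2n: C(8n, 2n) ~ (256/27)^(2n) · sqrt(2/(3π·2n)).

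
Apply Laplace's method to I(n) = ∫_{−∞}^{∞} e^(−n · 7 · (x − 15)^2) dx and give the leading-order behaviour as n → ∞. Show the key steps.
I(n) = sqrt(π/(7n))

Here φ(x) = 7 · (x − 15)^2 has its unique minimum at x* = 15 with φ(x*) = 0 and φ''(x*) = 14. Laplace's method gives
  I(n) ~ e^(−n φ(x*)) · sqrt(2π / (n · φ''(x*))) = sqrt(2π / (14n)) = sqrt(π/(7n)).
This is exact: substituting u = (x − 15)·sqrt(7n) gives I(n) = (1/sqrt(7n)) ∫_{−∞}^{∞} e^(−u^2) du = sqrt(π/(7n)).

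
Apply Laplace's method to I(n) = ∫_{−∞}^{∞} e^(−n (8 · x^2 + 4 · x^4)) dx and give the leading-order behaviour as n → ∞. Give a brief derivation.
I(n) ~ sqrt(π/(8n))

φ(x) = 8 · x^2 + 4 · x^4 has its unique global minimum at x* = 0 (since φ'(x) = 16x + 16x^3 = 0 only at x = 0 for real x with both coefficients positive, and φ → ∞ as |x| → ∞). At x* = 0, φ(0) = 0 and φ''(0) = 16. Laplace's method then gives
  I(n) ~ sqrt(2π / (n · φ''(0))) · e^(−n φ(0)) = sqrt(2π / (16n)) = sqrt(π/(8n)).
The 4 · x^4 term contributes only at subleading order (an O(1/n) relative correction).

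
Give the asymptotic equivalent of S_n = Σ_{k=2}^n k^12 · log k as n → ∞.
S_n ~ n^13 log n / 13 − n^13 / 169

By integral comparison, S_n = ∫_1^n x^12 · log x dx + O(n^12 · log n). For the integral, ∫ x^12 log x dx = n^13 log n / 13 − n^13/169 (integration by parts). Hence S_n ~ n^13 log n / 13 − n^13 / 169.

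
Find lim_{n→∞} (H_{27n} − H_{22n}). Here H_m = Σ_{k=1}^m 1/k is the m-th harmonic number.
lim = ln(27/22)

Euler-Maclaurin gives H_m = ln m + γ + 1/(2m) + O(1/m^2). The γ and O(1/m) terms cancel in the difference:
  H_{27n} − H_{22n} = ln(27n) − ln(22n) + O(1/n) = ln(27/22) + O(1/n).
Hence the limit is ln(27/22).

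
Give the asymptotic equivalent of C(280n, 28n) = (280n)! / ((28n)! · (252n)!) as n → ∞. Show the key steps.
C(280n, 28n) ~ (10000000000/387420489)^(28n) · sqrt(5/(9π·28n))

Write N = 28n. Apply Stirling to each factorial:
  (10N)! ~ sqrt(2π·10N) · (10N/e)^(10N),
  N! ~ sqrt(2π N) · (N/e)^N,
  (9N)! ~ sqrt(2π·9N) · (9N/e)^(9N).
The exponential factors combine to (10N)^(10N) / (N^N · (9N)^(9N)) = 10^(10N)/9^(9N) = (10^10/9^9)^N = (10000000000/387420489)^N.
The square-root prefactors combine to sqrt(2π·10N) / (sqrt(2π N)·sqrt(2π·9N)) = sqrt(10 / (2π·9·N)) = sqrt(5/(9π·28n)).
Substituting N = 28n: C(280n, 28n) ~ (10000000000/387420489)^(28n) · sqrt(5/(9π·28n)).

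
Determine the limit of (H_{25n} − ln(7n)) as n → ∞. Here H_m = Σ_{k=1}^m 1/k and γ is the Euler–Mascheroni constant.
lim = ln(25/7) + γ

By Euler-Maclaurin, H_m = ln m + γ + O(1/m). So
  H_{25n} − ln(7n) = ln(25n) + γ − ln(7n) + O(1/n)
                       = ln(25/7) + γ + O(1/n).
Hence the limit is ln(25/7) + γ.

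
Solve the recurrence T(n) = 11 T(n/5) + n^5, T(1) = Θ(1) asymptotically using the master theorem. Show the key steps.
T(n) = Θ(n^5)

log_5 11 ≈ 1.490. f(n) = n^5 dominates n^(log_5 11) since 5 > 1.490, and the regularity condition a·f(n/b) = 11·(n/5)^5 = (11/3125)·n^5 ≤ c·f(n) holds with c = 11/3125 ≈ 0.00352 < 1. So this is Case 3: T(n) = Θ(f(n)) = Θ(n^5).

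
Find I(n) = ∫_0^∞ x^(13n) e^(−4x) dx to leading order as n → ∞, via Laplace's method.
I(n) ~ (sqrt(2π·13n) / 4) · (13n/(4e))^(13n)

Write the integrand as exp(13n ln x − 4x) and set f(x) = 13n ln x − 4x. Then f'(x) = 13n/x − 4 = 0 at x* = 13n/4, and f''(x*) = −13n/x*^2 = −4^2/(13n). Laplace's method (interior maximum) gives
  I(n) ~ e^(f(x*)) · sqrt(2π / |f''(x*)|)
        = exp(13n ln(13n/4) − 13n) · sqrt(2π · 13n / 4^2)
        = (13n/4)^(13n) e^(−13n) · sqrt(2π·13n) / 4
        = (sqrt(2π·13n) / 4) · (13n/(4e))^(13n).
This matches Γ(13n+1)/4^(13n+1) with Stirling applied to Γ.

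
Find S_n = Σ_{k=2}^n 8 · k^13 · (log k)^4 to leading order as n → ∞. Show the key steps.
S_n ~ 4 · n^14 · (log n)^4 / 7

By integral comparison, S_n = ∫_1^n 8 · x^13 · (log x)^4 dx + O(n^13 · (log n)^4). For the integral, the leading term of ∫_1^n x^13 (log x)^4 dx is n^14/14 · (log n)^4 (by repeated integration by parts; each step lowers the log-exponent and produces a relatively O(1/log n) correction). Hence S_n ~ 4 · n^14 · (log n)^4 / 7.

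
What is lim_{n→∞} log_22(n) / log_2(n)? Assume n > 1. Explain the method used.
lim = ln(2) / ln(22) = log_22(2)

Change of base: log_22(n) = ln n / ln 22 and log_2(n) = ln n / ln 2. The ratio is (ln n / ln 22) · (ln 2 / ln n) = ln 2 / ln 22, a constant independent of n. So the limit is ln 2 / ln 22 = log_22(2).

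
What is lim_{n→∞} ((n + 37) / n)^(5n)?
lim = e^185

Rewrite as (1 + 37/n)^(5n). By the standard limit (1 + x/n)^n → e^x, we have (1 + 37/n)^n → e^37, and raising to the 5th power gives e^185.
More precisely, ln[(1 + 37/n)^(5n)] = 5n · ln(1 + 37/n) = 5n · (37/n + O(1/n^2)) = 185 + O(1/n) → 185.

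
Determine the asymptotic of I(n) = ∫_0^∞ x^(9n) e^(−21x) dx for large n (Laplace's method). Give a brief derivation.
I(n) ~ (sqrt(2π·9n) / 21) · (9n/(21e))^(9n)

Write the integrand as exp(9n ln x − 21x) and set f(x) = 9n ln x − 21x. Then f'(x) = 9n/x − 21 = 0 at x* = 9n/21, and f''(x*) = −9n/x*^2 = −21^2/(9n). Laplace's method (interior maximum) gives
  I(n) ~ e^(f(x*)) · sqrt(2π / |f''(x*)|)
        = exp(9n ln(9n/21) − 9n) · sqrt(2π · 9n / 21^2)
        = (9n/21)^(9n) e^(−9n) · sqrt(2π·9n) / 21
        = (sqrt(2π·9n) / 21) · (9n/(21e))^(9n).
This matches Γ(9n+1)/21^(9n+1) with Stirling applied to Γ.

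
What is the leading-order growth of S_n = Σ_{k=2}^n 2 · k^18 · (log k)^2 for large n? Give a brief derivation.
S_n ~ 2 · n^19 · (log n)^2 / 19

By integral comparison, S_n = ∫_1^n 2 · x^18 · (log x)^2 dx + O(n^18 · (log n)^2). For the integral, the leading term of ∫_1^n x^18 (log x)^2 dx is n^19/19 · (log n)^2 (by repeated integration by parts; each step lowers the log-exponent and produces a relatively O(1/log n) correction). Hence S_n ~ 2 · n^19 · (log n)^2 / 19.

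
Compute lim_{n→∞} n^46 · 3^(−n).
lim = 0

Exponentials with base > 1 dominate every fixed polynomial: for any fixed c, n^c / 3^n → 0 as n → ∞ (e.g. by the ratio test, or by writing 3^n = e^(n ln 3) and noting e^(n ln 3) / n^c → ∞). Hence n^46 · 3^(−n) = n^46 / 3^n → 0.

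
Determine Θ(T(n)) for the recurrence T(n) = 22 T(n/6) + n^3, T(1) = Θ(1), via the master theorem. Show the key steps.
T(n) = Θ(n^3)

log_6 22 ≈ 1.725. f(n) = n^3 dominates n^(log_6 22) since 3 > 1.725, and the regularity condition a·f(n/b) = 22·(n/6)^3 = (22/216)·n^3 ≤ c·f(n) holds with c = 22/216 ≈ 0.102 < 1. So this is Case 3: T(n) = Θ(f(n)) = Θ(n^3).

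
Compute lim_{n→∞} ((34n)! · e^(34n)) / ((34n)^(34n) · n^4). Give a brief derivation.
lim = 0

Stirling: (34n)! ~ sqrt(2π·34n) · (34n/e)^(34n). Hence
  (34n)! · e^(34n) / (34n)^(34n) ~ sqrt(2π·34n).
Dividing by n^4: sqrt(2π·34n) / n^4 = sqrt(2π·34) · n^((1−8)/2), so the expression behaves like sqrt(2π·34) · n^((1−8)/2) → 0.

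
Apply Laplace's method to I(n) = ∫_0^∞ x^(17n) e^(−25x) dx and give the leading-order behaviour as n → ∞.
I(n) ~ (sqrt(2π·17n) / 25) · (17n/(25e))^(17n)

Write the integrand as exp(17n ln x − 25x) and set f(x) = 17n ln x − 25x. Then f'(x) = 17n/x − 25 = 0 at x* = 17n/25, and f''(x*) = −17n/x*^2 = −25^2/(17n). Laplace's method (interior maximum) gives
  I(n) ~ e^(f(x*)) · sqrt(2π / |f''(x*)|)
        = exp(17n ln(17n/25) − 17n) · sqrt(2π · 17n / 25^2)
        = (17n/25)^(17n) e^(−17n) · sqrt(2π·17n) / 25
        = (sqrt(2π·17n) / 25) · (17n/(25e))^(17n).
This matches Γ(17n+1)/25^(17n+1) with Stirling applied to Γ.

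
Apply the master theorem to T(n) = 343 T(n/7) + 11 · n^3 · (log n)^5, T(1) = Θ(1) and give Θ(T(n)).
T(n) = Θ(n^3 · (log n)^6)

Here log_7 343 = 3 and f(n) = 11 · n^3 · (log n)^5 = Θ(n^(log_7 343) · (log n)^5). This is the extended Case 2 of the master theorem (f matches the critical exponent up to log factors), giving T(n) = Θ(n^(log_7 343) · (log n)^(5+1)) = Θ(n^3 · (log n)^6).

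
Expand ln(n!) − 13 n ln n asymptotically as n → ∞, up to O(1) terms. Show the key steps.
ln(n!) − 13 n ln n = −12 n ln n − n + (1/2) ln(2π n) + O(1/n)

Stirling: ln((n)!) = n ln(n) − n + (1/2) ln(2π·n) + O(1/n).
Here n ln(n) = n ln n.
Subtract 13n ln n: leading term is (1 − 13) n ln n = −12 n ln n. The next term is −n. Then the (1/2) ln(2π·n) correction.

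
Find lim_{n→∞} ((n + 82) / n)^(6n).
lim = e^492

Rewrite as (1 + 82/n)^(6n). By the standard limit (1 + x/n)^n → e^x, we have (1 + 82/n)^n → e^82, and raising to the 6th power gives e^492.
More precisely, ln[(1 + 82/n)^(6n)] = 6n · ln(1 + 82/n) = 6n · (82/n + O(1/n^2)) = 492 + O(1/n) → 492.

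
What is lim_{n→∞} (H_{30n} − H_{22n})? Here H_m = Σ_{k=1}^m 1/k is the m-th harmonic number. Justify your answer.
lim = ln(30/22) = ln(15/11)

Euler-Maclaurin gives H_m = ln m + γ + 1/(2m) + O(1/m^2). The γ and O(1/m) terms cancel in the difference:
  H_{30n} − H_{22n} = ln(30n) − ln(22n) + O(1/n) = ln(30/22) + O(1/n).
Hence the limit is ln(30/22) = ln(15/11).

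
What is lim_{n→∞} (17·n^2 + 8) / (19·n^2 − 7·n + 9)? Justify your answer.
lim = 17/19

For large n the leading n^2 terms dominate both numerator and denominator. Dividing top and bottom by n^2, every other term tends to 0, leaving 17/19.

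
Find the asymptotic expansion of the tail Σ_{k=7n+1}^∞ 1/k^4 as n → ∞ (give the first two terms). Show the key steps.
Σ_{k>7n} 1/k^4 = 1/(3 · (7n)^3) − 1/(2 · (7n)^4) + O(1/(7n)^5)

Compare to the integral: ∫_{7n}^∞ x^(−4) dx = [−x^(−3)/3]_{7n}^∞ = 1/((4−1)·(7n)^3). The Euler-Maclaurin correction adds −f(7n)/2 = −1/(2·(7n)^4). Euler-Maclaurin then gives
  Σ_{k>7n} 1/k^4 = ∫_{7n}^∞ dx/x^4 − 1/(2·(7n)^4) + O(1/(7n)^5).
(Equivalently this is ζ(4) − Σ_{k≤7n} 1/k^4.)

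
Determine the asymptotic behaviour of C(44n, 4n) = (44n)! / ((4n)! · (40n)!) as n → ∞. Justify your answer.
C(44n, 4n) ~ (285311670611/10000000000)^(4n) · sqrt(11/(20π·4n))

Write N = 4n. Apply Stirling to each factorial:
  (11N)! ~ sqrt(2π·11N) · (11N/e)^(11N),
  N! ~ sqrt(2π N) · (N/e)^N,
  (10N)! ~ sqrt(2π·10N) · (10N/e)^(10N).
The exponential factors combine to (11N)^(11N) / (N^N · (10N)^(10N)) = 11^(11N)/10^(10N) = (11^11/10^10)^N = (285311670611/10000000000)^N.
The square-root prefactors combine to sqrt(2π·11N) / (sqrt(2π N)·sqrt(2π·10N)) = sqrt(11 / (2π·10·N)) = sqrt(11/(20π·4n)).
Substituting N = 4n: C(44n, 4n) ~ (285311670611/10000000000)^(4n) · sqrt(11/(20π·4n)).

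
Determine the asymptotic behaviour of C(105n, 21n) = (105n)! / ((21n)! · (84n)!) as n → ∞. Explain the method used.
C(105n, 21n) ~ (3125/256)^(21n) · sqrt(5/(8π·21n))

Write N = 21n. Apply Stirling to each factorial:
  (5N)! ~ sqrt(2π·5N) · (5N/e)^(5N),
  N! ~ sqrt(2π N) · (N/e)^N,
  (4N)! ~ sqrt(2π·4N) · (4N/e)^(4N).
The exponential factors combine to (5N)^(5N) / (N^N · (4N)^(4N)) = 5^(5N)/4^(4N) = (5^5/4^4)^N = (3125/256)^N.
The square-root prefactors combine to sqrt(2π·5N) / (sqrt(2π N)·sqrt(2π·4N)) = sqrt(5 / (2π·4·N)) = sqrt(5/(8π·21n)).
Substituting N = 21n: C(105n, 21n) ~ (3125/256)^(21n) · sqrt(5/(8π·21n)).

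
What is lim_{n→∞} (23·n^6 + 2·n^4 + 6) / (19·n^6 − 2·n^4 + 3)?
lim = 23/19

For large n the leading n^6 terms dominate both numerator and denominator. Dividing top and bottom by n^6, every other term tends to 0, leaving 23/19.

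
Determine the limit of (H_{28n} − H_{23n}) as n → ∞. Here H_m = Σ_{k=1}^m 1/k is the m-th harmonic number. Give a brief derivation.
lim = ln(28/23)

Euler-Maclaurin gives H_m = ln m + γ + 1/(2m) + O(1/m^2). The γ and O(1/m) terms cancel in the difference:
  H_{28n} − H_{23n} = ln(28n) − ln(23n) + O(1/n) = ln(28/23) + O(1/n).
Hence the limit is ln(28/23).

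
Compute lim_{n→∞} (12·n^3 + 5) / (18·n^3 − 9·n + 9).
lim = 12/18 = 2/3

For large n the leading n^3 terms dominate both numerator and denominator. Dividing top and bottom by n^3, every other term tends to 0, leaving 12/18 = 2/3.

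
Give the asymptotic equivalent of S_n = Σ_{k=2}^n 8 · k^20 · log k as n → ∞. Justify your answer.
S_n ~ 8 · n^21 log n / 21 − 8 · n^21 / 441

By integral comparison, S_n = ∫_1^n 8 · x^20 · log x dx + O(n^20 · log n). For the integral, ∫ x^20 log x dx = n^21 log n / 21 − n^21/441 (integration by parts). Hence S_n ~ 8 · n^21 log n / 21 − 8 · n^21 / 441.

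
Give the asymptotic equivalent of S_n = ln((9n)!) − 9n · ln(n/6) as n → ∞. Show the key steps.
S_n ~ 9n · (ln 54 − 1) + O(ln n)

Stirling: ln((9n)!) = 9n ln(9n) − 9n + O(ln n).
  S_n = 9n ln(9n) − 9n − 9n ln(n/6) + O(ln n)
      = 9n ln(9n) − 9n ln n + 9n ln 6 − 9n + O(ln n)
      = 9n ln 9 + 9n ln 6 − 9n + O(ln n)
      = 9n (ln 54 − 1) + O(ln n).
Numerically ln(54) − 1 ≈ 2.9890.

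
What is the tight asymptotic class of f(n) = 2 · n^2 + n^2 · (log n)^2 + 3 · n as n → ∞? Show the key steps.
f(n) ∈ Θ(n^2 · (log n)^2)

Compare the terms by growth order. For large n, n^a · (log n)^b dominates n^a' · (log n)^b' iff a > a', or (a = a' and b > b'). Ranking the 3 terms shows the dominant one is n^2 · (log n)^2. Hence f(n) ∈ Θ(n^2 · (log n)^2).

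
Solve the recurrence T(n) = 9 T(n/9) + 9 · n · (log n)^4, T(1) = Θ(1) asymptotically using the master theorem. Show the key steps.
T(n) = Θ(n · (log n)^5)

Here log_9 9 = 1 and f(n) = 9 · n · (log n)^4 = Θ(n^(log_9 9) · (log n)^4). This is the extended Case 2 of the master theorem (f matches the critical exponent up to log factors), giving T(n) = Θ(n^(log_9 9) · (log n)^(4+1)) = Θ(n · (log n)^5).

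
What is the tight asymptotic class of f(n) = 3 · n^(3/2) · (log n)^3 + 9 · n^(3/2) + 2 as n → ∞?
f(n) ∈ Θ(n^(3/2) · (log n)^3)

Compare the terms by growth order. For large n, n^a · (log n)^b dominates n^a' · (log n)^b' iff a > a', or (a = a' and b > b'). Ranking the 3 terms shows the dominant one is 3 · n^(3/2) · (log n)^3. Hence f(n) ∈ Θ(n^(3/2) · (log n)^3).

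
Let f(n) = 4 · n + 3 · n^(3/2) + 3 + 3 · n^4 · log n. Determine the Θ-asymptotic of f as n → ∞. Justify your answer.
f(n) ∈ Θ(n^4 · log n)

Compare the terms by growth order. For large n, n^a · (log n)^b dominates n^a' · (log n)^b' iff a > a', or (a = a' and b > b'). Ranking the 4 terms shows the dominant one is 3 · n^4 · log n. Hence f(n) ∈ Θ(n^4 · log n).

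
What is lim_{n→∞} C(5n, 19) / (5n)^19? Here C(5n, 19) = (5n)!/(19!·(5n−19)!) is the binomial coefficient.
lim = 1/19! = 1/121645100408832000

With N = 5n → ∞: C(N, 19) / N^19 = [N(N−1)…(N−18)] / (19! · N^19) = (1/19!) · 1 · (1 − 1/(5n)) · … · (1 − 18/(5n)). Each factor → 1 as N → ∞, so the limit is 1/19! = 1/121645100408832000.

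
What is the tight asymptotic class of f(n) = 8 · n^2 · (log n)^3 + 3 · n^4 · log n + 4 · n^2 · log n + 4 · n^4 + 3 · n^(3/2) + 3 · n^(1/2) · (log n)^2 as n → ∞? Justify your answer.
f(n) ∈ Θ(n^4 · log n)

Compare the terms by growth order. For large n, n^a · (log n)^b dominates n^a' · (log n)^b' iff a > a', or (a = a' and b > b'). Ranking the 6 terms shows the dominant one is 3 · n^4 · log n. Hence f(n) ∈ Θ(n^4 · log n).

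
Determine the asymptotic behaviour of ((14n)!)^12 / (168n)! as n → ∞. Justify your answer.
((14n)!)^12/(168n)! ~ ((2π·14n)^(11/2) / sqrt(12)) · 12^(−12·14n)  →  0

Write N = 14n. Stirling: N! ~ sqrt(2π N)(N/e)^N and (12N)! ~ sqrt(2π·12N)·(12N/e)^(12N).
  (N!)^12/(12N)! ~ (2π N)^(12/2) (N/e)^(12N) / [sqrt(2π·12N) (12N/e)^(12N)]
     = (2π N)^(12/2) / sqrt(2π·12N) · (N/(12N))^(12N)
     = (2π N)^((12−1)/2) / sqrt(12) · 12^(−12N).
Since 12^12 > 1, the factor 12^(−12N) decays exponentially, so the ratio → 0. Substituting N = 14n gives the stated form.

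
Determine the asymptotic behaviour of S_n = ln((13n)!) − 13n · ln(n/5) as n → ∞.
S_n ~ 13n · (ln 65 − 1) + O(ln n)

Stirling: ln((13n)!) = 13n ln(13n) − 13n + O(ln n).
  S_n = 13n ln(13n) − 13n − 13n ln(n/5) + O(ln n)
      = 13n ln(13n) − 13n ln n + 13n ln 5 − 13n + O(ln n)
      = 13n ln 13 + 13n ln 5 − 13n + O(ln n)
      = 13n (ln 65 − 1) + O(ln n).
Numerically ln(65) − 1 ≈ 3.1744.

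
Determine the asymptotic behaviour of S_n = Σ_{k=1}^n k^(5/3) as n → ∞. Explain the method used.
S_n ~ (3/8) · n^(8/3)

Integral comparison: Σ_{k=1}^n k^(5/3) = ∫_0^n x^(5/3) dx + O(n^(5/3)). The integral is n^(1 + 5/3) / (1 + 5/3) = n^((5+3)/3) / ((5+3)/3) = (3/8) · n^(8/3).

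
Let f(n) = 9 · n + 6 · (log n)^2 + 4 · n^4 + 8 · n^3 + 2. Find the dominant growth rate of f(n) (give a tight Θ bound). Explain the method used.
f(n) ∈ Θ(n^4)

Compare the terms by growth order. For large n, n^a · (log n)^b dominates n^a' · (log n)^b' iff a > a', or (a = a' and b > b'). Ranking the 5 terms shows the dominant one is 4 · n^4. Hence f(n) ∈ Θ(n^4).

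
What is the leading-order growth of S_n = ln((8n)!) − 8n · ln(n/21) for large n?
S_n ~ 8n · (ln 168 − 1) + O(ln n)

Stirling: ln((8n)!) = 8n ln(8n) − 8n + O(ln n).
  S_n = 8n ln(8n) − 8n − 8n ln(n/21) + O(ln n)
      = 8n ln(8n) − 8n ln n + 8n ln 21 − 8n + O(ln n)
      = 8n ln 8 + 8n ln 21 − 8n + O(ln n)
      = 8n (ln 168 − 1) + O(ln n).
Numerically ln(168) − 1 ≈ 4.1240.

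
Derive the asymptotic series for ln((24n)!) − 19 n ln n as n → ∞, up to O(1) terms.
ln((24n)!) − 19 n ln n = 5 n ln n + 24(ln 24 − 1) n + (1/2) ln(2π·24n) + O(1/n)

Stirling: ln((24n)!) = 24n ln(24n) − 24n + (1/2) ln(2π·24n) + O(1/n).
Expand 24n ln(24n) = 24n (ln n + ln 24) = 24n ln n + 24n ln 24.
Subtract 19n ln n: leading term is (24 − 19) n ln n = 5 n ln n. The next term is 24n ln 24 − 24n = 24(ln 24 − 1) n. Then the (1/2) ln(2π·24n) correction.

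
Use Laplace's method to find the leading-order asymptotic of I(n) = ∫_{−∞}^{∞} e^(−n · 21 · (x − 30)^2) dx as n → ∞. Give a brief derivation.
I(n) = sqrt(π/(21n))

Here φ(x) = 21 · (x − 30)^2 has its unique minimum at x* = 30 with φ(x*) = 0 and φ''(x*) = 42. Laplace's method gives
  I(n) ~ e^(−n φ(x*)) · sqrt(2π / (n · φ''(x*))) = sqrt(2π / (42n)) = sqrt(π/(21n)).
This is exact: substituting u = (x − 30)·sqrt(21n) gives I(n) = (1/sqrt(21n)) ∫_{−∞}^{∞} e^(−u^2) du = sqrt(π/(21n)).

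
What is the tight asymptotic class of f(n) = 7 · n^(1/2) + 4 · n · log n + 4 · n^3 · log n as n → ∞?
f(n) ∈ Θ(n^3 · log n)

Compare the terms by growth order. For large n, n^a · (log n)^b dominates n^a' · (log n)^b' iff a > a', or (a = a' and b > b'). Ranking the 3 terms shows the dominant one is 4 · n^3 · log n. Hence f(n) ∈ Θ(n^3 · log n).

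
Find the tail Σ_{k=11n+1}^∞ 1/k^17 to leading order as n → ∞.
Σ_{k>11n} 1/k^17 ~ 1/(16 · (11n)^16)

Compare to the integral: ∫_{11n}^∞ x^(−17) dx = [−x^(−16)/16]_{11n}^∞ = 1/((17−1)·(11n)^16). Euler-Maclaurin then gives
  Σ_{k>11n} 1/k^17 = ∫_{11n}^∞ dx/x^17 − 1/(2·(11n)^17) + O(1/(11n)^18).
(Equivalently this is ζ(17) − Σ_{k≤11n} 1/k^17.)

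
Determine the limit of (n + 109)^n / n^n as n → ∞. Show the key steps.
lim = e^109

Rewrite as (1 + 109/n)^(n). By the standard limit (1 + x/n)^n → e^x, we have (1 + 109/n)^n → e^109, and raising to the 1st power gives e^109.
More precisely, ln[(1 + 109/n)^(n)] = n · ln(1 + 109/n) = n · (109/n + O(1/n^2)) = 109 + O(1/n) → 109.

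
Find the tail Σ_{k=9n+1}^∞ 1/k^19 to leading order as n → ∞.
Σ_{k>9n} 1/k^19 ~ 1/(18 · (9n)^18)

Compare to the integral: ∫_{9n}^∞ x^(−19) dx = [−x^(−18)/18]_{9n}^∞ = 1/((19−1)·(9n)^18). Euler-Maclaurin then gives
  Σ_{k>9n} 1/k^19 = ∫_{9n}^∞ dx/x^19 − 1/(2·(9n)^19) + O(1/(9n)^20).
(Equivalently this is ζ(19) − Σ_{k≤9n} 1/k^19.)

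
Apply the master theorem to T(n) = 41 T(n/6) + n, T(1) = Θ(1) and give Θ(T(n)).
T(n) = Θ(n^(log_6 41))

Master theorem: compare f(n) = n to n^(log_6 41) where log_6 41 ≈ 2.073. Since 1 < log_6 41, we have f(n) = O(n^(log_6 41 − ε)) for some ε > 0 — Case 1. Hence T(n) = Θ(n^(log_6 41)).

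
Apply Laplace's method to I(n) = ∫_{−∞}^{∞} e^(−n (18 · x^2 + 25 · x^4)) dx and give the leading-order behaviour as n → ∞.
I(n) ~ sqrt(π/(18n))

φ(x) = 18 · x^2 + 25 · x^4 has its unique global minimum at x* = 0 (since φ'(x) = 36x + 100x^3 = 0 only at x = 0 for real x with both coefficients positive, and φ → ∞ as |x| → ∞). At x* = 0, φ(0) = 0 and φ''(0) = 36. Laplace's method then gives
  I(n) ~ sqrt(2π / (n · φ''(0))) · e^(−n φ(0)) = sqrt(2π / (36n)) = sqrt(π/(18n)).
The 25 · x^4 term contributes only at subleading order (an O(1/n) relative correction).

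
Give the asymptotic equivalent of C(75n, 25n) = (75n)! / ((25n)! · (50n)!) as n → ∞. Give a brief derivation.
C(75n, 25n) ~ (27/4)^(25n) · sqrt(3/(4π·25n))

Write N = 25n. Apply Stirling to each factorial:
  (3N)! ~ sqrt(2π·3N) · (3N/e)^(3N),
  N! ~ sqrt(2π N) · (N/e)^N,
  (2N)! ~ sqrt(2π·2N) · (2N/e)^(2N).
The exponential factors combine to (3N)^(3N) / (N^N · (2N)^(2N)) = 3^(3N)/2^(2N) = (3^3/2^2)^N = (27/4)^N.
The square-root prefactors combine to sqrt(2π·3N) / (sqrt(2π N)·sqrt(2π·2N)) = sqrt(3 / (2π·2·N)) = sqrt(3/(4π·25n)).
Substituting N = 25n: C(75n, 25n) ~ (27/4)^(25n) · sqrt(3/(4π·25n)).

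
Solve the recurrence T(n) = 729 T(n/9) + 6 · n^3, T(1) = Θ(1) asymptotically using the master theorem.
T(n) = Θ(n^3 log n)

log_9 729 = 3, and f(n) = 6 · n^3 = Θ(n^(log_9 729)). This is Case 2 of the master theorem: T(n) = Θ(f(n) · log n) = Θ(n^3 log n).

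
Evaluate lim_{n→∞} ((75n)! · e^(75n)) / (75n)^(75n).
lim = ∞

Stirling: (75n)! ~ sqrt(2π·75n) · (75n/e)^(75n). Hence
  (75n)! · e^(75n) / (75n)^(75n) ~ sqrt(2π·75n) = sqrt(2π·75) · sqrt(n) → ∞.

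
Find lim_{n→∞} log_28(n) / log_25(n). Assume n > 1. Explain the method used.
lim = ln(25) / ln(28) = log_28(25)

Change of base: log_28(n) = ln n / ln 28 and log_25(n) = ln n / ln 25. The ratio is (ln n / ln 28) · (ln 25 / ln n) = ln 25 / ln 28, a constant independent of n. So the limit is ln 25 / ln 28 = log_28(25).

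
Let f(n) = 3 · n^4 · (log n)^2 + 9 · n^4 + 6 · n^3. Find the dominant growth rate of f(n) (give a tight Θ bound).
f(n) ∈ Θ(n^4 · (log n)^2)

Compare the terms by growth order. For large n, n^a · (log n)^b dominates n^a' · (log n)^b' iff a > a', or (a = a' and b > b'). Ranking the 3 terms shows the dominant one is 3 · n^4 · (log n)^2. Hence f(n) ∈ Θ(n^4 · (log n)^2).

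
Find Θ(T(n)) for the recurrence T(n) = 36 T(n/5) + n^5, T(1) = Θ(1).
T(n) = Θ(n^5)

log_5 36 ≈ 2.227. f(n) = n^5 dominates n^(log_5 36) since 5 > 2.227, and the regularity condition a·f(n/b) = 36·(n/5)^5 = (36/3125)·n^5 ≤ c·f(n) holds with c = 36/3125 ≈ 0.0115 < 1. So this is Case 3: T(n) = Θ(f(n)) = Θ(n^5).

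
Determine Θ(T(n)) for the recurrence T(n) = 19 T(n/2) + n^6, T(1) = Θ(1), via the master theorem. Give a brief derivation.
T(n) = Θ(n^6)

log_2 19 ≈ 4.248. f(n) = n^6 dominates n^(log_2 19) since 6 > 4.248, and the regularity condition a·f(n/b) = 19·(n/2)^6 = (19/64)·n^6 ≤ c·f(n) holds with c = 19/64 ≈ 0.297 < 1. So this is Case 3: T(n) = Θ(f(n)) = Θ(n^6).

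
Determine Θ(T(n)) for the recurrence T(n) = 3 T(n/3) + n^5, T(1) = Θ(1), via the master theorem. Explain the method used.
T(n) = Θ(n^5)

log_3 3 ≈ 1.000. f(n) = n^5 dominates n^(log_3 3) since 5 > 1.000, and the regularity condition a·f(n/b) = 3·(n/3)^5 = (3/243)·n^5 ≤ c·f(n) holds with c = 3/243 ≈ 0.0123 < 1. So this is Case 3: T(n) = Θ(f(n)) = Θ(n^5).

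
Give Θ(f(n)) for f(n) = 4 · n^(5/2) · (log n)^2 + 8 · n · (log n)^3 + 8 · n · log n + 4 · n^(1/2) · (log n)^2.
f(n) ∈ Θ(n^(5/2) · (log n)^2)

Compare the terms by growth order. For large n, n^a · (log n)^b dominates n^a' · (log n)^b' iff a > a', or (a = a' and b > b'). Ranking the 4 terms shows the dominant one is 4 · n^(5/2) · (log n)^2. Hence f(n) ∈ Θ(n^(5/2) · (log n)^2).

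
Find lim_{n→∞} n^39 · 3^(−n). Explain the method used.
lim = 0

Exponentials with base > 1 dominate every fixed polynomial: for any fixed c, n^c / 3^n → 0 as n → ∞ (e.g. by the ratio test, or by writing 3^n = e^(n ln 3) and noting e^(n ln 3) / n^c → ∞). Hence n^39 · 3^(−n) = n^39 / 3^n → 0.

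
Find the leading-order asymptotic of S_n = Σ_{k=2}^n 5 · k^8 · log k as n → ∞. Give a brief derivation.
S_n ~ 5 · n^9 log n / 9 − 5 · n^9 / 81

By integral comparison, S_n = ∫_1^n 5 · x^8 · log x dx + O(n^8 · log n). For the integral, ∫ x^8 log x dx = n^9 log n / 9 − n^9/81 (integration by parts). Hence S_n ~ 5 · n^9 log n / 9 − 5 · n^9 / 81.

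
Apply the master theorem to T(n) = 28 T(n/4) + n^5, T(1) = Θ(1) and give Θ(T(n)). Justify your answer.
T(n) = Θ(n^5)

log_4 28 ≈ 2.404. f(n) = n^5 dominates n^(log_4 28) since 5 > 2.404, and the regularity condition a·f(n/b) = 28·(n/4)^5 = (28/1024)·n^5 ≤ c·f(n) holds with c = 28/1024 ≈ 0.0273 < 1. So this is Case 3: T(n) = Θ(f(n)) = Θ(n^5).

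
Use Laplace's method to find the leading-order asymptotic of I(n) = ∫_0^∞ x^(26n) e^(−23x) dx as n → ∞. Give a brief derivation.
I(n) ~ (sqrt(2π·26n) / 23) · (26n/(23e))^(26n)

Write the integrand as exp(26n ln x − 23x) and set f(x) = 26n ln x − 23x. Then f'(x) = 26n/x − 23 = 0 at x* = 26n/23, and f''(x*) = −26n/x*^2 = −23^2/(26n). Laplace's method (interior maximum) gives
  I(n) ~ e^(f(x*)) · sqrt(2π / |f''(x*)|)
        = exp(26n ln(26n/23) − 26n) · sqrt(2π · 26n / 23^2)
        = (26n/23)^(26n) e^(−26n) · sqrt(2π·26n) / 23
        = (sqrt(2π·26n) / 23) · (26n/(23e))^(26n).
This matches Γ(26n+1)/23^(26n+1) with Stirling applied to Γ.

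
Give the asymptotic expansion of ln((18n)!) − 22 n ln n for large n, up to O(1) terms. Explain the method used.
ln((18n)!) − 22 n ln n = −4 n ln n + 18(ln 18 − 1) n + (1/2) ln(2π·18n) + O(1/n)

Stirling: ln((18n)!) = 18n ln(18n) − 18n + (1/2) ln(2π·18n) + O(1/n).
Expand 18n ln(18n) = 18n (ln n + ln 18) = 18n ln n + 18n ln 18.
Subtract 22n ln n: leading term is (18 − 22) n ln n = −4 n ln n. The next term is 18n ln 18 − 18n = 18(ln 18 − 1) n. Then the (1/2) ln(2π·18n) correction.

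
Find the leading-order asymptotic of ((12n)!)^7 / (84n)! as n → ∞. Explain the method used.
((12n)!)^7/(84n)! ~ ((2π·12n)^(6/2) / sqrt(7)) · 7^(−7·12n)  →  0

Write N = 12n. Stirling: N! ~ sqrt(2π N)(N/e)^N and (7N)! ~ sqrt(2π·7N)·(7N/e)^(7N).
  (N!)^7/(7N)! ~ (2π N)^(7/2) (N/e)^(7N) / [sqrt(2π·7N) (7N/e)^(7N)]
     = (2π N)^(7/2) / sqrt(2π·7N) · (N/(7N))^(7N)
     = (2π N)^((7−1)/2) / sqrt(7) · 7^(−7N).
Since 7^7 > 1, the factor 7^(−7N) decays exponentially, so the ratio → 0. Substituting N = 12n gives the stated form.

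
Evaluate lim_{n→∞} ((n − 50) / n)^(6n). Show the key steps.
lim = e^(−300)

Rewrite as (1 − 50/n)^(6n). By the standard limit (1 + x/n)^n → e^x, we have (1 − 50/n)^n → e^(−50), and raising to the 6th power gives e^(−300).
More precisely, ln[(1 − 50/n)^(6n)] = 6n · ln(1 − 50/n) = 6n · (-50/n + O(1/n^2)) = -300 + O(1/n) → -300.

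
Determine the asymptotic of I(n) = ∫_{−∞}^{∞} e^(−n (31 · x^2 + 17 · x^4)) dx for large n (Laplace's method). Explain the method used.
I(n) ~ sqrt(π/(31n))

φ(x) = 31 · x^2 + 17 · x^4 has its unique global minimum at x* = 0 (since φ'(x) = 62x + 68x^3 = 0 only at x = 0 for real x with both coefficients positive, and φ → ∞ as |x| → ∞). At x* = 0, φ(0) = 0 and φ''(0) = 62. Laplace's method then gives
  I(n) ~ sqrt(2π / (n · φ''(0))) · e^(−n φ(0)) = sqrt(2π / (62n)) = sqrt(π/(31n)).
The 17 · x^4 term contributes only at subleading order (an O(1/n) relative correction).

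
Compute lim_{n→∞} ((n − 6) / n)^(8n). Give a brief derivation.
lim = e^(−48)

Rewrite as (1 − 6/n)^(8n). By the standard limit (1 + x/n)^n → e^x, we have (1 − 6/n)^n → e^(−6), and raising to the 8th power gives e^(−48).
More precisely, ln[(1 − 6/n)^(8n)] = 8n · ln(1 − 6/n) = 8n · (-6/n + O(1/n^2)) = -48 + O(1/n) → -48.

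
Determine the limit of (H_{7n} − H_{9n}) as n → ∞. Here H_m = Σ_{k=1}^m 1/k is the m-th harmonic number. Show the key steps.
lim = ln(7/9)

Euler-Maclaurin gives H_m = ln m + γ + 1/(2m) + O(1/m^2). The γ and O(1/m) terms cancel in the difference:
  H_{7n} − H_{9n} = ln(7n) − ln(9n) + O(1/n) = ln(7/9) + O(1/n).
Hence the limit is ln(7/9).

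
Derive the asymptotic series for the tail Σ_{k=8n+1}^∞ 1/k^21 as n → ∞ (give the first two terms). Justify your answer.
Σ_{k>8n} 1/k^21 = 1/(20 · (8n)^20) − 1/(2 · (8n)^21) + O(1/(8n)^22)

Compare to the integral: ∫_{8n}^∞ x^(−21) dx = [−x^(−20)/20]_{8n}^∞ = 1/((21−1)·(8n)^20). The Euler-Maclaurin correction adds −f(8n)/2 = −1/(2·(8n)^21). Euler-Maclaurin then gives
  Σ_{k>8n} 1/k^21 = ∫_{8n}^∞ dx/x^21 − 1/(2·(8n)^21) + O(1/(8n)^22).
(Equivalently this is ζ(21) − Σ_{k≤8n} 1/k^21.)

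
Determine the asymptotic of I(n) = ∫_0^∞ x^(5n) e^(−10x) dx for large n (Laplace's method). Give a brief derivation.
I(n) ~ (sqrt(2π·5n) / 10) · (5n/(10e))^(5n)

Write the integrand as exp(5n ln x − 10x) and set f(x) = 5n ln x − 10x. Then f'(x) = 5n/x − 10 = 0 at x* = 5n/10, and f''(x*) = −5n/x*^2 = −10^2/(5n). Laplace's method (interior maximum) gives
  I(n) ~ e^(f(x*)) · sqrt(2π / |f''(x*)|)
        = exp(5n ln(5n/10) − 5n) · sqrt(2π · 5n / 10^2)
        = (5n/10)^(5n) e^(−5n) · sqrt(2π·5n) / 10
        = (sqrt(2π·5n) / 10) · (5n/(10e))^(5n).
This matches Γ(5n+1)/10^(5n+1) with Stirling applied to Γ.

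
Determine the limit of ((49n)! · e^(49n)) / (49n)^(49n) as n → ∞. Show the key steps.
lim = ∞

Stirling: (49n)! ~ sqrt(2π·49n) · (49n/e)^(49n). Hence
  (49n)! · e^(49n) / (49n)^(49n) ~ sqrt(2π·49n) = sqrt(2π·49) · sqrt(n) → ∞.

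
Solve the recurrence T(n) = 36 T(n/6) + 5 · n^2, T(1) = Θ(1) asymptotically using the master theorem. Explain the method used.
T(n) = Θ(n^2 log n)

log_6 36 = 2, and f(n) = 5 · n^2 = Θ(n^(log_6 36)). This is Case 2 of the master theorem: T(n) = Θ(f(n) · log n) = Θ(n^2 log n).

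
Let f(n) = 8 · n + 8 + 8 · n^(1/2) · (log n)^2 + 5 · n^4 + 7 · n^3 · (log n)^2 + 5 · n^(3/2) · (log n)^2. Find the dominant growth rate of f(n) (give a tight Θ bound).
f(n) ∈ Θ(n^4)

Compare the terms by growth order. For large n, n^a · (log n)^b dominates n^a' · (log n)^b' iff a > a', or (a = a' and b > b'). Ranking the 6 terms shows the dominant one is 5 · n^4. Hence f(n) ∈ Θ(n^4).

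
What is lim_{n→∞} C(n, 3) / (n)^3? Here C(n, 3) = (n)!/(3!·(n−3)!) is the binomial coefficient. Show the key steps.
lim = 1/3! = 1/6

With N = n → ∞: C(N, 3) / N^3 = [N(N−1)…(N−2)] / (3! · N^3) = (1/3!) · 1 · (1 − 1/n) · (1 − 2/n). Each factor → 1 as N → ∞, so the limit is 1/3! = 1/6.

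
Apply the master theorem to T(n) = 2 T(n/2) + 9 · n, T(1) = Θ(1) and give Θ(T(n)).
T(n) = Θ(n log n)

log_2 2 = 1, and f(n) = 9 · n = Θ(n^(log_2 2)). This is Case 2 of the master theorem: T(n) = Θ(f(n) · log n) = Θ(n log n).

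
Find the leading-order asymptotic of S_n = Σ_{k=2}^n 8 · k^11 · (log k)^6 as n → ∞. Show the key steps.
S_n ~ 2 · n^12 · (log n)^6 / 3

By integral comparison, S_n = ∫_1^n 8 · x^11 · (log x)^6 dx + O(n^11 · (log n)^6). For the integral, the leading term of ∫_1^n x^11 (log x)^6 dx is n^12/12 · (log n)^6 (by repeated integration by parts; each step lowers the log-exponent and produces a relatively O(1/log n) correction). Hence S_n ~ 2 · n^12 · (log n)^6 / 3.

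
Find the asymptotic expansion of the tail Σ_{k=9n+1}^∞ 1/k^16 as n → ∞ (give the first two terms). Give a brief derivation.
Σ_{k>9n} 1/k^16 = 1/(15 · (9n)^15) − 1/(2 · (9n)^16) + O(1/(9n)^17)

Compare to the integral: ∫_{9n}^∞ x^(−16) dx = [−x^(−15)/15]_{9n}^∞ = 1/((16−1)·(9n)^15). The Euler-Maclaurin correction adds −f(9n)/2 = −1/(2·(9n)^16). Euler-Maclaurin then gives
  Σ_{k>9n} 1/k^16 = ∫_{9n}^∞ dx/x^16 − 1/(2·(9n)^16) + O(1/(9n)^17).
(Equivalently this is ζ(16) − Σ_{k≤9n} 1/k^16.)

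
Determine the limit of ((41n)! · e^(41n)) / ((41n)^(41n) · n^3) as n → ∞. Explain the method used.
lim = 0

Stirling: (41n)! ~ sqrt(2π·41n) · (41n/e)^(41n). Hence
  (41n)! · e^(41n) / (41n)^(41n) ~ sqrt(2π·41n).
Dividing by n^3: sqrt(2π·41n) / n^3 = sqrt(2π·41) · n^((1−6)/2), so the expression behaves like sqrt(2π·41) · n^((1−6)/2) → 0.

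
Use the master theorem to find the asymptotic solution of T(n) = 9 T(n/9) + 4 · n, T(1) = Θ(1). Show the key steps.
T(n) = Θ(n log n)

log_9 9 = 1, and f(n) = 4 · n = Θ(n^(log_9 9)). This is Case 2 of the master theorem: T(n) = Θ(f(n) · log n) = Θ(n log n).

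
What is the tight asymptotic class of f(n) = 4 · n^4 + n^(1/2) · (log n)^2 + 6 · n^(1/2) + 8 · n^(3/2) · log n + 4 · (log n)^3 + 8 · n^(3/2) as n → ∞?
f(n) ∈ Θ(n^4)

Compare the terms by growth order. For large n, n^a · (log n)^b dominates n^a' · (log n)^b' iff a > a', or (a = a' and b > b'). Ranking the 6 terms shows the dominant one is 4 · n^4. Hence f(n) ∈ Θ(n^4).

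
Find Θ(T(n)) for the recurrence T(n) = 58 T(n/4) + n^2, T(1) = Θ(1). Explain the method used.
T(n) = Θ(n^(log_4 58))

Master theorem: compare f(n) = n^2 to n^(log_4 58) where log_4 58 ≈ 2.929. Since 2 < log_4 58, we have f(n) = O(n^(log_4 58 − ε)) for some ε > 0 — Case 1. Hence T(n) = Θ(n^(log_4 58)).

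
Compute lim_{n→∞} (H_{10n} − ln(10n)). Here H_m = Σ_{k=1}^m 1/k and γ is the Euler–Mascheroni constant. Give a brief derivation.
lim = γ

By Euler-Maclaurin, H_m = ln m + γ + O(1/m). So
  H_{10n} − ln(10n) = ln(10n) + γ − ln(10n) + O(1/n)
                       = ln(10/10) + γ + O(1/n).
Hence the limit is γ (since ln 1 = 0).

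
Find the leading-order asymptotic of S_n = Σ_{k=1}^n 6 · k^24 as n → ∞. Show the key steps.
S_n ~ 6 · n^25 / 25

By integral comparison (Euler-Maclaurin), Σ_{k=1}^n 6 · k^24 = 6 · ∫_0^n x^24 dx + O(n^24) = 6 · n^25/25 + O(n^24). (Equivalently, Faulhaber's formula gives the same leading term.)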